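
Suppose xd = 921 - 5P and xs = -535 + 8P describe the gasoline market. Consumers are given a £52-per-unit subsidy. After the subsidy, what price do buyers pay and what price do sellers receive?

Pre-subsidy: 921 - 5P = -535 + 8P gives P* = 112, x* = 361.
With the rebate, buyers effectively pay Pb = Ps − 52, where Ps is the price sellers receive.
Demand in terms of Ps becomes xd = 921 − 5(Ps − 52) = 1181 - 5Ps. Setting this equal to supply: 1181 - 5Ps = -535 + 8Ps, so Ps = 132.
Buyers pay Pb = 132 − 52 = 80; x' = -535 + 8·132 = 521.

Buyers pay £80; sellers receive £132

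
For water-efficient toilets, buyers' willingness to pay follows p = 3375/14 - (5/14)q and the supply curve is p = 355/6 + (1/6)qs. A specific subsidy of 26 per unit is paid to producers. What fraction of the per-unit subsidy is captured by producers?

Producer share = 7/22

Pre-subsidy: 3375/14 - (5/14)q = 355/6 + (1/6)q gives q* = 3820/11 and p* = 2575/22.
With the subsidy, sellers receive ps = pb + 26 for each unit, where pb is the price buyers pay.
On the curves, pb = 3375/14 - (5/14)q and ps = 355/6 + (1/6)q; the wedge ps − pb = 26 gives 355/6 + (1/6)q − (3375/14 - (5/14)q) = 26, so q' = 4366/11.
Then pb = 3375/14 − (5/14)·(4366/11) = 2185/22 and ps = 355/6 + (1/6)·(4366/11) = 2757/22.
Buyers' price falls by p* − pb = 2575/22 − 2185/22 = 195/11; sellers' price rises by ps − p* = 2757/22 − 2575/22 = 91/11.
So producers capture (91/11)/26 = 7/22 of each unit of subsidy.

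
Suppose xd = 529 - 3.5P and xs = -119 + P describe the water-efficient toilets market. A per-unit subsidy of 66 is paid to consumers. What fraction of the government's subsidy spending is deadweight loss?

Pre-subsidy: 529 - 3.5P = -119 + P gives P* = 144, x* = 25.
With the rebate, buyers effectively pay Pb = Ps − 66, where Ps is the price sellers receive.
Demand in terms of Ps becomes xd = 529 − 3.5(Ps − 66) = 760 - 3.5Ps. Setting this equal to supply: 760 - 3.5Ps = -119 + Ps, so Ps = 586/3.
Buyers pay Pb = 586/3 − 66 = 388/3; x' = -119 + 1·(586/3) = 229/3.
ΔCS = ½(25 + 229/3)(144 − 388/3) = 6688/9; ΔPS = ½(25 + 229/3)(586/3 − 144) = 23408/9.
Government spending = 66 × 229/3 = 5038.
DWL = ½ × 66 × (229/3 − 25) = 1694; fraction = 1694 / 5038 = 77/229.

DWL / government spending = 77/229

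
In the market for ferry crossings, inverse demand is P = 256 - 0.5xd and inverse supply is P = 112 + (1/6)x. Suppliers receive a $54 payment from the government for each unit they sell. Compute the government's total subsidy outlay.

Government cost = $16038

Pre-subsidy: 256 - 0.5x = 112 + (1/6)x gives x* = 216 and P* = 148.
With the subsidy, sellers receive Ps = Pb + 54 for each unit, where Pb is the price buyers pay.
On the curves, Pb = 256 - 0.5x and Ps = 112 + (1/6)x; the wedge Ps − Pb = 54 gives 112 + (1/6)x − (256 - 0.5x) = 54, so x' = 297.
Then Pb = 256 − 0.5·297 = 107.5 and Ps = 112 + (1/6)·297 = 161.5.
Government outlay = subsidy × quantity = 54 × 297 = 16038.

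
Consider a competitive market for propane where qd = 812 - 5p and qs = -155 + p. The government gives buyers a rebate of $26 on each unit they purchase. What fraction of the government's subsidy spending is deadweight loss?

DWL / government spending = 65/167

Pre-subsidy: 812 - 5p = -155 + p gives p* = 967/6, q* = 37/6.
With the rebate, buyers effectively pay pb = ps − 26, where ps is the price sellers receive.
Demand in terms of ps becomes qd = 812 − 5(ps − 26) = 942 - 5ps. Setting this equal to supply: 942 - 5ps = -155 + ps, so ps = 1097/6.
Buyers pay pb = 1097/6 − 26 = 941/6; q' = -155 + 1·(1097/6) = 167/6.
ΔCS = ½(37/6 + 167/6)(967/6 − 941/6) = 221/3; ΔPS = ½(37/6 + 167/6)(1097/6 − 967/6) = 1105/3.
Government spending = 26 × 167/6 = 2171/3.
DWL = ½ × 26 × (167/6 − 37/6) = 845/3; fraction = (845/3) / (2171/3) = 65/167.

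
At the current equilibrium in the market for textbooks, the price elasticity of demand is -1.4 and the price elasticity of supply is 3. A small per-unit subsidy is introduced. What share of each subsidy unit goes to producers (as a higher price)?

Producer share = 7/22

For a small subsidy around the equilibrium, the benefit split depends on the relative slopes, which at a point are proportional to the elasticities.
Buyer share = εs/(εs + |εd|) = 3/(3 + 1.4) = 15/22; seller share = |εd|/(εs + |εd|) = 7/22.
So producers capture 7/22 of the subsidy.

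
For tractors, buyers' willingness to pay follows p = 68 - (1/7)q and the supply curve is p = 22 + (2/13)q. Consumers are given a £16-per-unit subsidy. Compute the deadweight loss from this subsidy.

Deadweight loss = 11648/27

Pre-subsidy: 68 - (1/7)q = 22 + (2/13)q gives q* = 4186/27 and p* = 1238/27.
With the rebate, buyers effectively pay pb = ps − 16, where ps is the price sellers receive.
On the curves, pb = 68 - (1/7)q and ps = 22 + (2/13)q; the wedge ps − pb = 16 gives 22 + (2/13)q − (68 - (1/7)q) = 16, so q' = 5642/27.
Then pb = 68 − (1/7)·(5642/27) = 1030/27 and ps = 22 + (2/13)·(5642/27) = 1462/27.
The subsidy expands output by 5642/27 − 4186/27 = 1456/27 past the efficient level; on those units the gap between marginal cost and willingness to pay runs from 0 up to 16.
DWL = ½ × 16 × 1456/27 = 11648/27.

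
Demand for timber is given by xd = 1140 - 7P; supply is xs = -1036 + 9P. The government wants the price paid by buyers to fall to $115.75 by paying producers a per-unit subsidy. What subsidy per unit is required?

At a buyer price of 115.75, quantity demanded is 1140 − 7·115.75 = 329.75.
Sellers supply 329.75 only when they receive Ps with -1036 + 9·Ps = 329.75, i.e. Ps = 151.75.
s = Ps − Pb = 151.75 − 115.75 = 36.

Required subsidy s = $36 per unit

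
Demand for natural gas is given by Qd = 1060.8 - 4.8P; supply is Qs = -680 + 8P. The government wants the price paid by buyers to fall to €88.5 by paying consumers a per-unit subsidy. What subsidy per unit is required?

At a buyer price of 88.5, quantity demanded is 1060.8 − 4.8·88.5 = 636.
Sellers supply 636 only when they receive Ps with -680 + 8·Ps = 636, i.e. Ps = 164.5.
s = Ps − Pb = 164.5 − 88.5 = 76.

Required subsidy s = €76 per unit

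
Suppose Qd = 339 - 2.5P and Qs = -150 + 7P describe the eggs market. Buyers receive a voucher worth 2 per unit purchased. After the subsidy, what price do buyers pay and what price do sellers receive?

Pre-subsidy: 339 - 2.5P = -150 + 7P gives P* = 978/19, Q* = 3996/19.
With the rebate, buyers effectively pay Pb = Ps − 2, where Ps is the price sellers receive.
Demand in terms of Ps becomes Qd = 339 − 2.5(Ps − 2) = 344 - 2.5Ps. Setting this equal to supply: 344 - 2.5Ps = -150 + 7Ps, so Ps = 52.
Buyers pay Pb = 52 − 2 = 50; Q' = -150 + 7·52 = 214.

Buyers pay 50; sellers receive 52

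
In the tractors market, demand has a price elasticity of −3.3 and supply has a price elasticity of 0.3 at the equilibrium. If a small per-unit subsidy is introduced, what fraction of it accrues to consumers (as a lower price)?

Consumer share = 1/12

For a small subsidy around the equilibrium, the benefit split depends on the relative slopes, which at a point are proportional to the elasticities.
Buyer share = εs/(εs + |εd|) = 0.3/(0.3 + 3.3) = 1/12; seller share = |εd|/(εs + |εd|) = 11/12.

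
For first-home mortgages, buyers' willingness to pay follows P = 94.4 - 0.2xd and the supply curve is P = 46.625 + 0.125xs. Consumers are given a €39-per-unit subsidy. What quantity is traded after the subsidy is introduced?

x' = 267

Pre-subsidy: 94.4 - 0.2x = 46.625 + 0.125x gives x* = 147 and P* = 65.
With the rebate, buyers effectively pay Pb = Ps − 39, where Ps is the price sellers receive.
On the curves, Pb = 94.4 - 0.2x and Ps = 46.625 + 0.125x; the wedge Ps − Pb = 39 gives 46.625 + 0.125x − (94.4 - 0.2x) = 39, so x' = 267.
Then Pb = 94.4 − 0.2·267 = 41 and Ps = 46.625 + 0.125·267 = 80.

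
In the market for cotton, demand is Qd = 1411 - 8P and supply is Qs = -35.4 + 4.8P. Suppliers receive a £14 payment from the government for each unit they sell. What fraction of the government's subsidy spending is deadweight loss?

Pre-subsidy: 1411 - 8P = -35.4 + 4.8P gives P* = 113, Q* = 507.
With the subsidy, sellers receive Ps = Pb + 14 for each unit, where Pb is the price buyers pay.
Supply in terms of Pb becomes Qs = -35.4 + 4.8(Pb + 14) = 31.8 + 4.8Pb. Setting this equal to demand: 1411 - 8Pb = 31.8 + 4.8Pb, so Pb = 107.75.
Sellers receive Ps = 107.75 + 14 = 121.75; Q' = 1411 − 8·107.75 = 549.
ΔCS = ½(507 + 549)(113 − 107.75) = 2772; ΔPS = ½(507 + 549)(121.75 − 113) = 4620.
Government spending = 14 × 549 = 7686.
DWL = ½ × 14 × (549 − 507) = 294; fraction = 294 / 7686 = 7/183.

DWL / government spending = 7/183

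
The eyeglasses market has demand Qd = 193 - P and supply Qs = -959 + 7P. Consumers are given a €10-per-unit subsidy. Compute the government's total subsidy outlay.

Government cost = €577.5

Pre-subsidy: 193 - P = -959 + 7P gives P* = 144, Q* = 49.
With the rebate, buyers effectively pay Pb = Ps − 10, where Ps is the price sellers receive.
Demand in terms of Ps becomes Qd = 193 − 1(Ps − 10) = 203 - Ps. Setting this equal to supply: 203 - Ps = -959 + 7Ps, so Ps = 145.25.
Buyers pay Pb = 145.25 − 10 = 135.25; Q' = -959 + 7·145.25 = 57.75.
Government outlay = subsidy × quantity = 10 × 57.75 = 577.5.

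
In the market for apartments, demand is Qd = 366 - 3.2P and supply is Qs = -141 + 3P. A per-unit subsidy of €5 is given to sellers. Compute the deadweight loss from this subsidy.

Pre-subsidy: 366 - 3.2P = -141 + 3P gives P* = 2535/31, Q* = 3234/31.
With the subsidy, sellers receive Ps = Pb + 5 for each unit, where Pb is the price buyers pay.
Supply in terms of Pb becomes Qs = -141 + 3(Pb + 5) = -126 + 3Pb. Setting this equal to demand: 366 - 3.2Pb = -126 + 3Pb, so Pb = 2460/31.
Sellers receive Ps = 2460/31 + 5 = 2615/31; Q' = 366 − 3.2·(2460/31) = 3474/31.
The subsidy expands output by 3474/31 − 3234/31 = 240/31 past the efficient level; on those units the gap between marginal cost and willingness to pay runs from 0 up to 5.
DWL = ½ × 5 × 240/31 = 600/31.

Deadweight loss = 600/31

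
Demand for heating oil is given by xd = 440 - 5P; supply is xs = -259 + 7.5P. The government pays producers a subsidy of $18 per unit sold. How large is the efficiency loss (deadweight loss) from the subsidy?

Deadweight loss = $486

Pre-subsidy: 440 - 5P = -259 + 7.5P gives P* = 55.92, x* = 160.4.
With the subsidy, sellers receive Ps = Pb + 18 for each unit, where Pb is the price buyers pay.
Supply in terms of Pb becomes xs = -259 + 7.5(Pb + 18) = -124 + 7.5Pb. Setting this equal to demand: 440 - 5Pb = -124 + 7.5Pb, so Pb = 45.12.
Sellers receive Ps = 45.12 + 18 = 63.12; x' = 440 − 5·45.12 = 214.4.
The subsidy expands output by 214.4 − 160.4 = 54 past the efficient level; on those units the gap between marginal cost and willingness to pay runs from 0 up to 18.
DWL = ½ × 18 × 54 = 486.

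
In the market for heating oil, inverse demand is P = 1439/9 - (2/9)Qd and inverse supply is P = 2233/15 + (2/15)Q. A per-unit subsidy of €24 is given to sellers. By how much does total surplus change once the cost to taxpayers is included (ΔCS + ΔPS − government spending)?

Pre-subsidy: 1439/9 - (2/9)Q = 2233/15 + (2/15)Q gives Q* = 31 and P* = 153.
With the subsidy, sellers receive Ps = Pb + 24 for each unit, where Pb is the price buyers pay.
On the curves, Pb = 1439/9 - (2/9)Q and Ps = 2233/15 + (2/15)Q; the wedge Ps − Pb = 24 gives 2233/15 + (2/15)Q − (1439/9 - (2/9)Q) = 24, so Q' = 98.5.
Then Pb = 1439/9 − (2/9)·98.5 = 138 and Ps = 2233/15 + (2/15)·98.5 = 162.
ΔCS = ½(31 + 98.5)(153 − 138) = 971.25; ΔPS = ½(31 + 98.5)(162 − 153) = 582.75.
Government spending = 24 × 98.5 = 2364.
Net change = 971.25 + 582.75 − 2364 = -810. The loss equals the DWL triangle ½·24·67.5.

Net change in total surplus = -€810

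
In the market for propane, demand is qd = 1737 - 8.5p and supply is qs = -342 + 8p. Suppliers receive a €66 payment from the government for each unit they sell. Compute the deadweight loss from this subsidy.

Deadweight loss = €8976

Pre-subsidy: 1737 - 8.5p = -342 + 8p gives p* = 126, q* = 666.
With the subsidy, sellers receive ps = pb + 66 for each unit, where pb is the price buyers pay.
Supply in terms of pb becomes qs = -342 + 8(pb + 66) = 186 + 8pb. Setting this equal to demand: 1737 - 8.5pb = 186 + 8pb, so pb = 94.
Sellers receive ps = 94 + 66 = 160; q' = 1737 − 8.5·94 = 938.
The subsidy expands output by 938 − 666 = 272 past the efficient level; on those units the gap between marginal cost and willingness to pay runs from 0 up to 66.
DWL = ½ × 66 × 272 = 8976.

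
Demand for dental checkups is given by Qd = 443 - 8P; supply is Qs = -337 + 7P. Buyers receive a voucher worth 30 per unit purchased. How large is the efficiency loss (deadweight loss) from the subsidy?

Pre-subsidy: 443 - 8P = -337 + 7P gives P* = 52, Q* = 27.
With the rebate, buyers effectively pay Pb = Ps − 30, where Ps is the price sellers receive.
Demand in terms of Ps becomes Qd = 443 − 8(Ps − 30) = 683 - 8Ps. Setting this equal to supply: 683 - 8Ps = -337 + 7Ps, so Ps = 68.
Buyers pay Pb = 68 − 30 = 38; Q' = -337 + 7·68 = 139.
The subsidy expands output by 139 − 27 = 112 past the efficient level; on those units the gap between marginal cost and willingness to pay runs from 0 up to 30.
DWL = ½ × 30 × 112 = 1680.

Deadweight loss = 1680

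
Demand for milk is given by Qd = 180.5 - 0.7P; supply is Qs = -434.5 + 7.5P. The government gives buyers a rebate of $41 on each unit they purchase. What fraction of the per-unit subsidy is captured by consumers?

Pre-subsidy: 180.5 - 0.7P = -434.5 + 7.5P gives P* = 75, Q* = 128.
With the rebate, buyers effectively pay Pb = Ps − 41, where Ps is the price sellers receive.
Demand in terms of Ps becomes Qd = 180.5 − 0.7(Ps − 41) = 209.2 - 0.7Ps. Setting this equal to supply: 209.2 - 0.7Ps = -434.5 + 7.5Ps, so Ps = 78.5.
Buyers pay Pb = 78.5 − 41 = 37.5; Q' = -434.5 + 7.5·78.5 = 154.25.
Buyers' price falls by P* − Pb = 75 − 37.5 = 37.5; sellers' price rises by Ps − P* = 78.5 − 75 = 3.5.
So consumers capture 37.5/41 = 75/82 of each unit of subsidy.

Consumer share = 75/82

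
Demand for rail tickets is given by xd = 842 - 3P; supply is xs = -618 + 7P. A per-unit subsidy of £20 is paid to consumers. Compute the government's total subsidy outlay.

Government cost = £8920

Pre-subsidy: 842 - 3P = -618 + 7P gives P* = 146, x* = 404.
With the rebate, buyers effectively pay Pb = Ps − 20, where Ps is the price sellers receive.
Demand in terms of Ps becomes xd = 842 − 3(Ps − 20) = 902 - 3Ps. Setting this equal to supply: 902 - 3Ps = -618 + 7Ps, so Ps = 152.
Buyers pay Pb = 152 − 20 = 132; x' = -618 + 7·152 = 446.
Government outlay = subsidy × quantity = 20 × 446 = 8920.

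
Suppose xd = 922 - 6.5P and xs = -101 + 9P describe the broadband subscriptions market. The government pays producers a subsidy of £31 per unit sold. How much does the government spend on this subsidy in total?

Government cost = £18910

Pre-subsidy: 922 - 6.5P = -101 + 9P gives P* = 66, x* = 493.
With the subsidy, sellers receive Ps = Pb + 31 for each unit, where Pb is the price buyers pay.
Supply in terms of Pb becomes xs = -101 + 9(Pb + 31) = 178 + 9Pb. Setting this equal to demand: 922 - 6.5Pb = 178 + 9Pb, so Pb = 48.
Sellers receive Ps = 48 + 31 = 79; x' = 922 − 6.5·48 = 610.
Government outlay = subsidy × quantity = 31 × 610 = 18910.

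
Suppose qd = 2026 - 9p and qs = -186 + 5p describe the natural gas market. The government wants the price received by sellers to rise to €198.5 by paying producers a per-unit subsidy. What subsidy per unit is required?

Required subsidy s = €63 per unit

At a seller price of 198.5, quantity supplied is -186 + 5·198.5 = 806.5.
Buyers absorb 806.5 only when they pay pb with 2026 − 9·pb = 806.5, i.e. pb = 135.5.
s = ps − pb = 198.5 − 135.5 = 63.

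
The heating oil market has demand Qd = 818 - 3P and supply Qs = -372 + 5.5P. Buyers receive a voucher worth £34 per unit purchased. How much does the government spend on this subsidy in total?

Pre-subsidy: 818 - 3P = -372 + 5.5P gives P* = 140, Q* = 398.
With the rebate, buyers effectively pay Pb = Ps − 34, where Ps is the price sellers receive.
Demand in terms of Ps becomes Qd = 818 − 3(Ps − 34) = 920 - 3Ps. Setting this equal to supply: 920 - 3Ps = -372 + 5.5Ps, so Ps = 152.
Buyers pay Pb = 152 − 34 = 118; Q' = -372 + 5.5·152 = 464.
Government outlay = subsidy × quantity = 34 × 464 = 15776.

Government cost = £15776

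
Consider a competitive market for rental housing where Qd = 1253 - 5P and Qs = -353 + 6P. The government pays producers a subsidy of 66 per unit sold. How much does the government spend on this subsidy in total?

Government cost = 46398

Pre-subsidy: 1253 - 5P = -353 + 6P gives P* = 146, Q* = 523.
With the subsidy, sellers receive Ps = Pb + 66 for each unit, where Pb is the price buyers pay.
Supply in terms of Pb becomes Qs = -353 + 6(Pb + 66) = 43 + 6Pb. Setting this equal to demand: 1253 - 5Pb = 43 + 6Pb, so Pb = 110.
Sellers receive Ps = 110 + 66 = 176; Q' = 1253 − 5·110 = 703.
Government outlay = subsidy × quantity = 66 × 703 = 46398.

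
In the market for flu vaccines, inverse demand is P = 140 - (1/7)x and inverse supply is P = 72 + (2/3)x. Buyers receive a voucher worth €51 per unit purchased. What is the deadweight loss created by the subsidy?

Pre-subsidy: 140 - (1/7)x = 72 + (2/3)x gives x* = 84 and P* = 128.
With the rebate, buyers effectively pay Pb = Ps − 51, where Ps is the price sellers receive.
On the curves, Pb = 140 - (1/7)x and Ps = 72 + (2/3)x; the wedge Ps − Pb = 51 gives 72 + (2/3)x − (140 - (1/7)x) = 51, so x' = 147.
Then Pb = 140 − (1/7)·147 = 119 and Ps = 72 + (2/3)·147 = 170.
The subsidy expands output by 147 − 84 = 63 past the efficient level; on those units the gap between marginal cost and willingness to pay runs from 0 up to 51.
DWL = ½ × 51 × 63 = 1606.5.

Deadweight loss = €1606.5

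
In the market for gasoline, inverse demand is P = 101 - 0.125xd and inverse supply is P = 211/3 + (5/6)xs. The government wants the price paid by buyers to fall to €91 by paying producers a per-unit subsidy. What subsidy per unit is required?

Required subsidy s = €46 per unit

At a buyer price of 91, quantity demanded is 808 − 8·91 = 80.
Sellers supply 80 only when they receive Ps = 211/3 + (5/6)·80 = 137.
s = Ps − Pb = 137 − 91 = 46.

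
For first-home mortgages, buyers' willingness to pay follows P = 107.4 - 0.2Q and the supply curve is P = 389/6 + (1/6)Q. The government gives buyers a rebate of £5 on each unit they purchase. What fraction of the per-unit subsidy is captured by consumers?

Pre-subsidy: 107.4 - 0.2Q = 389/6 + (1/6)Q gives Q* = 1277/11 and P* = 926/11.
With the rebate, buyers effectively pay Pb = Ps − 5, where Ps is the price sellers receive.
On the curves, Pb = 107.4 - 0.2Q and Ps = 389/6 + (1/6)Q; the wedge Ps − Pb = 5 gives 389/6 + (1/6)Q − (107.4 - 0.2Q) = 5, so Q' = 1427/11.
Then Pb = 107.4 − 0.2·(1427/11) = 896/11 and Ps = 389/6 + (1/6)·(1427/11) = 951/11.
Buyers' price falls by P* − Pb = 926/11 − 896/11 = 30/11; sellers' price rises by Ps − P* = 951/11 − 926/11 = 25/11.
So consumers capture (30/11)/5 = 6/11 of each unit of subsidy.

Consumer share = 6/11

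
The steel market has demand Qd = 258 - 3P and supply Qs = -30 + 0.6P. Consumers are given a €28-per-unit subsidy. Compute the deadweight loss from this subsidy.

Pre-subsidy: 258 - 3P = -30 + 0.6P gives P* = 80, Q* = 18.
With the rebate, buyers effectively pay Pb = Ps − 28, where Ps is the price sellers receive.
Demand in terms of Ps becomes Qd = 258 − 3(Ps − 28) = 342 - 3Ps. Setting this equal to supply: 342 - 3Ps = -30 + 0.6Ps, so Ps = 310/3.
Buyers pay Pb = 310/3 − 28 = 226/3; Q' = -30 + 0.6·(310/3) = 32.
The subsidy expands output by 32 − 18 = 14 past the efficient level; on those units the gap between marginal cost and willingness to pay runs from 0 up to 28.
DWL = ½ × 28 × 14 = 196.

Deadweight loss = €196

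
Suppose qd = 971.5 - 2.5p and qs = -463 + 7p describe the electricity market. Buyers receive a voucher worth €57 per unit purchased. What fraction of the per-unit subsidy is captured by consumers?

Consumer share = 14/19

Pre-subsidy: 971.5 - 2.5p = -463 + 7p gives p* = 151, q* = 594.
With the rebate, buyers effectively pay pb = ps − 57, where ps is the price sellers receive.
Demand in terms of ps becomes qd = 971.5 − 2.5(ps − 57) = 1114 - 2.5ps. Setting this equal to supply: 1114 - 2.5ps = -463 + 7ps, so ps = 166.
Buyers pay pb = 166 − 57 = 109; q' = -463 + 7·166 = 699.
Buyers' price falls by p* − pb = 151 − 109 = 42; sellers' price rises by ps − p* = 166 − 151 = 15.
So consumers capture 42/57 = 14/19 of each unit of subsidy.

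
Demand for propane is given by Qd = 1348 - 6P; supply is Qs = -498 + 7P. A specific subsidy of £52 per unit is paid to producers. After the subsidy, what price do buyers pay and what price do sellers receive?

Buyers pay £114; sellers receive £166

Pre-subsidy: 1348 - 6P = -498 + 7P gives P* = 142, Q* = 496.
With the subsidy, sellers receive Ps = Pb + 52 for each unit, where Pb is the price buyers pay.
Supply in terms of Pb becomes Qs = -498 + 7(Pb + 52) = -134 + 7Pb. Setting this equal to demand: 1348 - 6Pb = -134 + 7Pb, so Pb = 114.
Sellers receive Ps = 114 + 52 = 166; Q' = 1348 − 6·114 = 664.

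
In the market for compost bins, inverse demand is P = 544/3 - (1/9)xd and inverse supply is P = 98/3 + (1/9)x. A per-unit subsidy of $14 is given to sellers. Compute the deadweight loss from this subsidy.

Deadweight loss = $441

Pre-subsidy: 544/3 - (1/9)x = 98/3 + (1/9)x gives x* = 669 and P* = 107.
With the subsidy, sellers receive Ps = Pb + 14 for each unit, where Pb is the price buyers pay.
On the curves, Pb = 544/3 - (1/9)x and Ps = 98/3 + (1/9)x; the wedge Ps − Pb = 14 gives 98/3 + (1/9)x − (544/3 - (1/9)x) = 14, so x' = 732.
Then Pb = 544/3 − (1/9)·732 = 100 and Ps = 98/3 + (1/9)·732 = 114.
The subsidy expands output by 732 − 669 = 63 past the efficient level; on those units the gap between marginal cost and willingness to pay runs from 0 up to 14.
DWL = ½ × 14 × 63 = 441.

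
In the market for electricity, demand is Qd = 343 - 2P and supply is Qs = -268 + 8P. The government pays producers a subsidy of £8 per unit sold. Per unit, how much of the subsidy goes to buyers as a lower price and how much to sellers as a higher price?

Buyers gain £6.4 per unit; sellers gain £1.6 per unit

Pre-subsidy: 343 - 2P = -268 + 8P gives P* = 61.1, Q* = 220.8.
With the subsidy, sellers receive Ps = Pb + 8 for each unit, where Pb is the price buyers pay.
Supply in terms of Pb becomes Qs = -268 + 8(Pb + 8) = -204 + 8Pb. Setting this equal to demand: 343 - 2Pb = -204 + 8Pb, so Pb = 54.7.
Sellers receive Ps = 54.7 + 8 = 62.7; Q' = 343 − 2·54.7 = 233.6.
Buyers' price falls by P* − Pb = 61.1 − 54.7 = 6.4; sellers' price rises by Ps − P* = 62.7 − 61.1 = 1.6.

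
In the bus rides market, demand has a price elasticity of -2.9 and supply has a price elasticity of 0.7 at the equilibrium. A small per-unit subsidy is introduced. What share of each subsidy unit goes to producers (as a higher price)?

Producer share = 29/36

For a small subsidy around the equilibrium, the benefit split depends on the relative slopes, which at a point are proportional to the elasticities.
Buyer share = εs/(εs + |εd|) = 0.7/(0.7 + 2.9) = 7/36; seller share = |εd|/(εs + |εd|) = 29/36.
So producers capture 29/36 of the subsidy.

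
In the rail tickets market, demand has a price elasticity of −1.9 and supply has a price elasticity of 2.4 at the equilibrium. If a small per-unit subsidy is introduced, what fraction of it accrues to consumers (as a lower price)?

For a small subsidy around the equilibrium, the benefit split depends on the relative slopes, which at a point are proportional to the elasticities.
Buyer share = εs/(εs + |εd|) = 2.4/(2.4 + 1.9) = 24/43; seller share = |εd|/(εs + |εd|) = 19/43.

Consumer share = 24/43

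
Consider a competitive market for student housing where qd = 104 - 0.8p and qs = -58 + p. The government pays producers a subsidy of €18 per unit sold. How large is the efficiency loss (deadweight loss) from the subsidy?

Pre-subsidy: 104 - 0.8p = -58 + p gives p* = 90, q* = 32.
With the subsidy, sellers receive ps = pb + 18 for each unit, where pb is the price buyers pay.
Supply in terms of pb becomes qs = -58 + 1(pb + 18) = -40 + pb. Setting this equal to demand: 104 - 0.8pb = -40 + pb, so pb = 80.
Sellers receive ps = 80 + 18 = 98; q' = 104 − 0.8·80 = 40.
The subsidy expands output by 40 − 32 = 8 past the efficient level; on those units the gap between marginal cost and willingness to pay runs from 0 up to 18.
DWL = ½ × 18 × 8 = 72.

Deadweight loss = €72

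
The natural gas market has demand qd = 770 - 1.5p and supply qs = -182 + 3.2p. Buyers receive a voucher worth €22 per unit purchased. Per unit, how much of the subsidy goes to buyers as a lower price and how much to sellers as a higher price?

Buyers gain 704/47 per unit; sellers gain 330/47 per unit

Pre-subsidy: 770 - 1.5p = -182 + 3.2p gives p* = 9520/47, q* = 21910/47.
With the rebate, buyers effectively pay pb = ps − 22, where ps is the price sellers receive.
Demand in terms of ps becomes qd = 770 − 1.5(ps − 22) = 803 - 1.5ps. Setting this equal to supply: 803 - 1.5ps = -182 + 3.2ps, so ps = 9850/47.
Buyers pay pb = 9850/47 − 22 = 8816/47; q' = -182 + 3.2·(9850/47) = 22966/47.
Buyers' price falls by p* − pb = 9520/47 − 8816/47 = 704/47; sellers' price rises by ps − p* = 9850/47 − 9520/47 = 330/47.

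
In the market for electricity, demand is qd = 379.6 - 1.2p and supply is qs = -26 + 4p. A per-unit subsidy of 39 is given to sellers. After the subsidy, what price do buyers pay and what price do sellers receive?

Buyers pay 48; sellers receive 87

Pre-subsidy: 379.6 - 1.2p = -26 + 4p gives p* = 78, q* = 286.
With the subsidy, sellers receive ps = pb + 39 for each unit, where pb is the price buyers pay.
Supply in terms of pb becomes qs = -26 + 4(pb + 39) = 130 + 4pb. Setting this equal to demand: 379.6 - 1.2pb = 130 + 4pb, so pb = 48.
Sellers receive ps = 48 + 39 = 87; q' = 379.6 − 1.2·48 = 322.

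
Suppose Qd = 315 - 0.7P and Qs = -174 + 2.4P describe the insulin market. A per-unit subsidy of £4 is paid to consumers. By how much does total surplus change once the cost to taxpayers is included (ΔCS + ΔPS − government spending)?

Pre-subsidy: 315 - 0.7P = -174 + 2.4P gives P* = 4890/31, Q* = 6342/31.
With the rebate, buyers effectively pay Pb = Ps − 4, where Ps is the price sellers receive.
Demand in terms of Ps becomes Qd = 315 − 0.7(Ps − 4) = 317.8 - 0.7Ps. Setting this equal to supply: 317.8 - 0.7Ps = -174 + 2.4Ps, so Ps = 4918/31.
Buyers pay Pb = 4918/31 − 4 = 4794/31; Q' = -174 + 2.4·(4918/31) = 32046/155.
ΔCS = ½(6342/31 + 32046/155)(4890/31 − 4794/31) = 3060288/4805; ΔPS = ½(6342/31 + 32046/155)(4918/31 − 4890/31) = 892584/4805.
Government spending = 4 × 32046/155 = 128184/155.
Net change = 3060288/4805 + 892584/4805 − 128184/155 = -672/155. The loss equals the DWL triangle ½·4·336/155.

Net change in total surplus = -672/155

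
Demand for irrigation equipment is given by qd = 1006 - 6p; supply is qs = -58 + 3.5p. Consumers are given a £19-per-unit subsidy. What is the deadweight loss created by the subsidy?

Pre-subsidy: 1006 - 6p = -58 + 3.5p gives p* = 112, q* = 334.
With the rebate, buyers effectively pay pb = ps − 19, where ps is the price sellers receive.
Demand in terms of ps becomes qd = 1006 − 6(ps − 19) = 1120 - 6ps. Setting this equal to supply: 1120 - 6ps = -58 + 3.5ps, so ps = 124.
Buyers pay pb = 124 − 19 = 105; q' = -58 + 3.5·124 = 376.
The subsidy expands output by 376 − 334 = 42 past the efficient level; on those units the gap between marginal cost and willingness to pay runs from 0 up to 19.
DWL = ½ × 19 × 42 = 399.

Deadweight loss = £399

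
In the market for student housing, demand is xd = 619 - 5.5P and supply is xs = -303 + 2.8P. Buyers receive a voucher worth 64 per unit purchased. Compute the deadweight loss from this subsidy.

Deadweight loss = 315392/83

Pre-subsidy: 619 - 5.5P = -303 + 2.8P gives P* = 9220/83, x* = 667/83.
With the rebate, buyers effectively pay Pb = Ps − 64, where Ps is the price sellers receive.
Demand in terms of Ps becomes xd = 619 − 5.5(Ps − 64) = 971 - 5.5Ps. Setting this equal to supply: 971 - 5.5Ps = -303 + 2.8Ps, so Ps = 12740/83.
Buyers pay Pb = 12740/83 − 64 = 7428/83; x' = -303 + 2.8·(12740/83) = 10523/83.
The subsidy expands output by 10523/83 − 667/83 = 9856/83 past the efficient level; on those units the gap between marginal cost and willingness to pay runs from 0 up to 64.
DWL = ½ × 64 × 9856/83 = 315392/83.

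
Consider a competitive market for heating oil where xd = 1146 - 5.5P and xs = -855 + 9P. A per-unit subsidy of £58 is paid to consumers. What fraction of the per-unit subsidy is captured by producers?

Pre-subsidy: 1146 - 5.5P = -855 + 9P gives P* = 138, x* = 387.
With the rebate, buyers effectively pay Pb = Ps − 58, where Ps is the price sellers receive.
Demand in terms of Ps becomes xd = 1146 − 5.5(Ps − 58) = 1465 - 5.5Ps. Setting this equal to supply: 1465 - 5.5Ps = -855 + 9Ps, so Ps = 160.
Buyers pay Pb = 160 − 58 = 102; x' = -855 + 9·160 = 585.
Buyers' price falls by P* − Pb = 138 − 102 = 36; sellers' price rises by Ps − P* = 160 − 138 = 22.
So producers capture 22/58 = 11/29 of each unit of subsidy.

Producer share = 11/29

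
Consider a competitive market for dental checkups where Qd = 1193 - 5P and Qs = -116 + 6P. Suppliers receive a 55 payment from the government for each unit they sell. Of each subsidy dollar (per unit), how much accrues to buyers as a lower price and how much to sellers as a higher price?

Pre-subsidy: 1193 - 5P = -116 + 6P gives P* = 119, Q* = 598.
With the subsidy, sellers receive Ps = Pb + 55 for each unit, where Pb is the price buyers pay.
Supply in terms of Pb becomes Qs = -116 + 6(Pb + 55) = 214 + 6Pb. Setting this equal to demand: 1193 - 5Pb = 214 + 6Pb, so Pb = 89.
Sellers receive Ps = 89 + 55 = 144; Q' = 1193 − 5·89 = 748.
Buyers' price falls by P* − Pb = 119 − 89 = 30; sellers' price rises by Ps − P* = 144 − 119 = 25.

Buyers gain 30 per unit; sellers gain 25 per unit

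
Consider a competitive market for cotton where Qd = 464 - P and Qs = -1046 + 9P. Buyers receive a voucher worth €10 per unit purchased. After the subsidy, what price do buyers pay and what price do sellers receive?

Buyers pay €142; sellers receive €152

Pre-subsidy: 464 - P = -1046 + 9P gives P* = 151, Q* = 313.
With the rebate, buyers effectively pay Pb = Ps − 10, where Ps is the price sellers receive.
Demand in terms of Ps becomes Qd = 464 − 1(Ps − 10) = 474 - Ps. Setting this equal to supply: 474 - Ps = -1046 + 9Ps, so Ps = 152.
Buyers pay Pb = 152 − 10 = 142; Q' = -1046 + 9·152 = 322.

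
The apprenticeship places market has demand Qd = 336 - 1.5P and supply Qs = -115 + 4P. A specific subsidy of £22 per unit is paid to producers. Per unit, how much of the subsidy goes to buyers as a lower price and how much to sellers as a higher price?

Buyers gain £16 per unit; sellers gain £6 per unit

Pre-subsidy: 336 - 1.5P = -115 + 4P gives P* = 82, Q* = 213.
With the subsidy, sellers receive Ps = Pb + 22 for each unit, where Pb is the price buyers pay.
Supply in terms of Pb becomes Qs = -115 + 4(Pb + 22) = -27 + 4Pb. Setting this equal to demand: 336 - 1.5Pb = -27 + 4Pb, so Pb = 66.
Sellers receive Ps = 66 + 22 = 88; Q' = 336 − 1.5·66 = 237.
Buyers' price falls by P* − Pb = 82 − 66 = 16; sellers' price rises by Ps − P* = 88 − 82 = 6.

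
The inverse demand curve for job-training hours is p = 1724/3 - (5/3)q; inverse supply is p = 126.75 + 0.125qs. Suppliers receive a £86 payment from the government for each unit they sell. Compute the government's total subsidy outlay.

Government cost = £25628

Pre-subsidy: 1724/3 - (5/3)q = 126.75 + 0.125q gives q* = 250 and p* = 158.
With the subsidy, sellers receive ps = pb + 86 for each unit, where pb is the price buyers pay.
On the curves, pb = 1724/3 - (5/3)q and ps = 126.75 + 0.125q; the wedge ps − pb = 86 gives 126.75 + 0.125q − (1724/3 - (5/3)q) = 86, so q' = 298.
Then pb = 1724/3 − (5/3)·298 = 78 and ps = 126.75 + 0.125·298 = 164.
Government outlay = subsidy × quantity = 86 × 298 = 25628.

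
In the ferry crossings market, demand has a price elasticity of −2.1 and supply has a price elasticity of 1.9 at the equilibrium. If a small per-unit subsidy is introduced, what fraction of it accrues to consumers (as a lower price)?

Consumer share = 0.475

For a small subsidy around the equilibrium, the benefit split depends on the relative slopes, which at a point are proportional to the elasticities.
Buyer share = εs/(εs + |εd|) = 1.9/(1.9 + 2.1) = 0.475; seller share = |εd|/(εs + |εd|) = 0.525.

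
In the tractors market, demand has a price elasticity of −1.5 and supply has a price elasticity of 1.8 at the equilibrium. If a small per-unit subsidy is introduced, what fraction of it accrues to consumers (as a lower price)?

Consumer share = 6/11

For a small subsidy around the equilibrium, the benefit split depends on the relative slopes, which at a point are proportional to the elasticities.
Buyer share = εs/(εs + |εd|) = 1.8/(1.8 + 1.5) = 6/11; seller share = |εd|/(εs + |εd|) = 5/11.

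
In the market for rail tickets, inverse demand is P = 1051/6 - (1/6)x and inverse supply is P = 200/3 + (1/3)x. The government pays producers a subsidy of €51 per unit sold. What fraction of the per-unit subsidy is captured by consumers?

Consumer share = 1/3

Pre-subsidy: 1051/6 - (1/6)x = 200/3 + (1/3)x gives x* = 217 and P* = 139.
With the subsidy, sellers receive Ps = Pb + 51 for each unit, where Pb is the price buyers pay.
On the curves, Pb = 1051/6 - (1/6)x and Ps = 200/3 + (1/3)x; the wedge Ps − Pb = 51 gives 200/3 + (1/3)x − (1051/6 - (1/6)x) = 51, so x' = 319.
Then Pb = 1051/6 − (1/6)·319 = 122 and Ps = 200/3 + (1/3)·319 = 173.
Buyers' price falls by P* − Pb = 139 − 122 = 17; sellers' price rises by Ps − P* = 173 − 139 = 34.
So consumers capture 17/51 = 1/3 of each unit of subsidy.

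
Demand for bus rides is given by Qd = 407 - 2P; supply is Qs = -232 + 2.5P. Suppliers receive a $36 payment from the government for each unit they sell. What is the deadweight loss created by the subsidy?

Pre-subsidy: 407 - 2P = -232 + 2.5P gives P* = 142, Q* = 123.
With the subsidy, sellers receive Ps = Pb + 36 for each unit, where Pb is the price buyers pay.
Supply in terms of Pb becomes Qs = -232 + 2.5(Pb + 36) = -142 + 2.5Pb. Setting this equal to demand: 407 - 2Pb = -142 + 2.5Pb, so Pb = 122.
Sellers receive Ps = 122 + 36 = 158; Q' = 407 − 2·122 = 163.
The subsidy expands output by 163 − 123 = 40 past the efficient level; on those units the gap between marginal cost and willingness to pay runs from 0 up to 36.
DWL = ½ × 36 × 40 = 720.

Deadweight loss = $720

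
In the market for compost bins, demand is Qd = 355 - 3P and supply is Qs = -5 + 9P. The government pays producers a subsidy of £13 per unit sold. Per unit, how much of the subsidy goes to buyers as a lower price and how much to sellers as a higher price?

Buyers gain £9.75 per unit; sellers gain £3.25 per unit

Pre-subsidy: 355 - 3P = -5 + 9P gives P* = 30, Q* = 265.
With the subsidy, sellers receive Ps = Pb + 13 for each unit, where Pb is the price buyers pay.
Supply in terms of Pb becomes Qs = -5 + 9(Pb + 13) = 112 + 9Pb. Setting this equal to demand: 355 - 3Pb = 112 + 9Pb, so Pb = 20.25.
Sellers receive Ps = 20.25 + 13 = 33.25; Q' = 355 − 3·20.25 = 294.25.
Buyers' price falls by P* − Pb = 30 − 20.25 = 9.75; sellers' price rises by Ps − P* = 33.25 − 30 = 3.25.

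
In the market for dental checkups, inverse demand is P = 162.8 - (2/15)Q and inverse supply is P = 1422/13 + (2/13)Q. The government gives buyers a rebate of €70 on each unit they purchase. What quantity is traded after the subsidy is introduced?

Pre-subsidy: 162.8 - (2/15)Q = 1422/13 + (2/13)Q gives Q* = 186 and P* = 138.
With the rebate, buyers effectively pay Pb = Ps − 70, where Ps is the price sellers receive.
On the curves, Pb = 162.8 - (2/15)Q and Ps = 1422/13 + (2/13)Q; the wedge Ps − Pb = 70 gives 1422/13 + (2/13)Q − (162.8 - (2/15)Q) = 70, so Q' = 429.75.
Then Pb = 162.8 − (2/15)·429.75 = 105.5 and Ps = 1422/13 + (2/13)·429.75 = 175.5.

Q' = 429.75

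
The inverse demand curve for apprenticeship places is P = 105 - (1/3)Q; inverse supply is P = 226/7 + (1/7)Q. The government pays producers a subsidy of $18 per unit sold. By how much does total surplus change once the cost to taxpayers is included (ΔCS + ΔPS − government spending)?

Pre-subsidy: 105 - (1/3)Q = 226/7 + (1/7)Q gives Q* = 152.7 and P* = 54.1.
With the subsidy, sellers receive Ps = Pb + 18 for each unit, where Pb is the price buyers pay.
On the curves, Pb = 105 - (1/3)Q and Ps = 226/7 + (1/7)Q; the wedge Ps − Pb = 18 gives 226/7 + (1/7)Q − (105 - (1/3)Q) = 18, so Q' = 190.5.
Then Pb = 105 − (1/3)·190.5 = 41.5 and Ps = 226/7 + (1/7)·190.5 = 59.5.
ΔCS = ½(152.7 + 190.5)(54.1 − 41.5) = 2162.16; ΔPS = ½(152.7 + 190.5)(59.5 − 54.1) = 926.64.
Government spending = 18 × 190.5 = 3429.
Net change = 2162.16 + 926.64 − 3429 = -340.2. The loss equals the DWL triangle ½·18·37.8.

Net change in total surplus = -$340.2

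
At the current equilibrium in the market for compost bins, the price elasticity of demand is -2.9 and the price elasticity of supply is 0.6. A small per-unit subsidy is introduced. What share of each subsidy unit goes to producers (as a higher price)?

Producer share = 29/35

For a small subsidy around the equilibrium, the benefit split depends on the relative slopes, which at a point are proportional to the elasticities.
Buyer share = εs/(εs + |εd|) = 0.6/(0.6 + 2.9) = 6/35; seller share = |εd|/(εs + |εd|) = 29/35.
So producers capture 29/35 of the subsidy.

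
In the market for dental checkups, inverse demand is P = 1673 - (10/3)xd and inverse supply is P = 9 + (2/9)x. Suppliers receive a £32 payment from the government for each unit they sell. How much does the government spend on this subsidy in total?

Pre-subsidy: 1673 - (10/3)x = 9 + (2/9)x gives x* = 468 and P* = 113.
With the subsidy, sellers receive Ps = Pb + 32 for each unit, where Pb is the price buyers pay.
On the curves, Pb = 1673 - (10/3)x and Ps = 9 + (2/9)x; the wedge Ps − Pb = 32 gives 9 + (2/9)x − (1673 - (10/3)x) = 32, so x' = 477.
Then Pb = 1673 − (10/3)·477 = 83 and Ps = 9 + (2/9)·477 = 115.
Government outlay = subsidy × quantity = 32 × 477 = 15264.

Government cost = £15264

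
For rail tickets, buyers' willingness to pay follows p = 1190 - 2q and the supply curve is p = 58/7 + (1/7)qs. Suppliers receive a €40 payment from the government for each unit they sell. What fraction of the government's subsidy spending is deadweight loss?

DWL / government spending = 35/2138

Pre-subsidy: 1190 - 2q = 58/7 + (1/7)q gives q* = 8272/15 and p* = 1306/15.
With the subsidy, sellers receive ps = pb + 40 for each unit, where pb is the price buyers pay.
On the curves, pb = 1190 - 2q and ps = 58/7 + (1/7)q; the wedge ps − pb = 40 gives 58/7 + (1/7)q − (1190 - 2q) = 40, so q' = 8552/15.
Then pb = 1190 − 2·(8552/15) = 746/15 and ps = 58/7 + (1/7)·(8552/15) = 1346/15.
ΔCS = ½(8272/15 + 8552/15)(1306/15 − 746/15) = 314048/15; ΔPS = ½(8272/15 + 8552/15)(1346/15 − 1306/15) = 22432/15.
Government spending = 40 × 8552/15 = 68416/3.
DWL = ½ × 40 × (8552/15 − 8272/15) = 1120/3; fraction = (1120/3) / (68416/3) = 35/2138.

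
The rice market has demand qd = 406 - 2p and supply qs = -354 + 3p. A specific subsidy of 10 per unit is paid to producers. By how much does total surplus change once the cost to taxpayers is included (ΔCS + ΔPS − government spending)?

Net change in total surplus = -60

Pre-subsidy: 406 - 2p = -354 + 3p gives p* = 152, q* = 102.
With the subsidy, sellers receive ps = pb + 10 for each unit, where pb is the price buyers pay.
Supply in terms of pb becomes qs = -354 + 3(pb + 10) = -324 + 3pb. Setting this equal to demand: 406 - 2pb = -324 + 3pb, so pb = 146.
Sellers receive ps = 146 + 10 = 156; q' = 406 − 2·146 = 114.
ΔCS = ½(102 + 114)(152 − 146) = 648; ΔPS = ½(102 + 114)(156 − 152) = 432.
Government spending = 10 × 114 = 1140.
Net change = 648 + 432 − 1140 = -60. The loss equals the DWL triangle ½·10·12.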